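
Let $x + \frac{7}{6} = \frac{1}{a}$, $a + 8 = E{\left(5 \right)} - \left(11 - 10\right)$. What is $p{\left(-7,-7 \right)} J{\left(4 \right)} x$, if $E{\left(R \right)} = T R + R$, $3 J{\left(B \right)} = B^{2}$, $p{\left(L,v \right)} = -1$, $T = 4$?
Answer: $\frac{53}{9} \approx 5.8889$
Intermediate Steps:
$J{\left(B \right)} = \frac{B^{2}}{3}$
$E{\left(R \right)} = 5 R$ ($E{\left(R \right)} = 4 R + R = 5 R$)
$a = 16$ ($a = -8 + \left(5 \cdot 5 - \left(11 - 10\right)\right) = -8 + \left(25 - \left(11 - 10\right)\right) = -8 + \left(25 - 1\right) = -8 + 24 = 16$)
$x = - \frac{53}{48}$ ($x = - \frac{7}{6} + \frac{1}{16} = - \frac{53}{48} \approx -1.1042$)
$p{\left(-7,-7 \right)} J{\left(4 \right)} x = - \frac{4^{2}}{3} \left(- \frac{53}{48}\right) = - \frac{16}{3} \left(- \frac{53}{48}\right) = \left(-1\right) \frac{16}{3} \left(- \frac{53}{48}\right) = \left(- \frac{16}{3}\right) \left(- \frac{53}{48}\right) = \frac{53}{9}$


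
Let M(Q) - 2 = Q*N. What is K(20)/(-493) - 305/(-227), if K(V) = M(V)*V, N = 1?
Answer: 50485/111911 ≈ 0.45112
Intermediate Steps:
M(Q) = 2 + Q (M(Q) = 2 + Q*1 = 2 + Q)
K(V) = V*(2 + V) (K(V) = (2 + V)*V = V*(2 + V))
K(20)/(-493) - 305/(-227) = (20*(2 + 20))/(-493) - 305/(-227) = (20*22)*(-1/493) - 305*(-1/227) = 440*(-1/493) + 305/227 = -440/493 + 305/227 = 50485/111911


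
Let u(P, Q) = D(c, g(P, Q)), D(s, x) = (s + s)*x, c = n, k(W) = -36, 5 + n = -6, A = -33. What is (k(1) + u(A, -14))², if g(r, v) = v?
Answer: 73984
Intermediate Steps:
n = -11 (n = -5 - 6 = -11)
c = -11
D(s, x) = 2*s*x (D(s, x) = (2*s)*x = 2*s*x)
u(P, Q) = -22*Q (u(P, Q) = 2*(-11)*Q = -22*Q)
(k(1) + u(A, -14))² = (-36 - 22*(-14))² = (-36 + 308)² = 272² = 73984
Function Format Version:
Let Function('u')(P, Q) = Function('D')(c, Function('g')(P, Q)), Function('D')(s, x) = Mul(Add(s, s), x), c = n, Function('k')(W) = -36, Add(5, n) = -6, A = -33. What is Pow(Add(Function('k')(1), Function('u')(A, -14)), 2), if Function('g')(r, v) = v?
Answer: 73984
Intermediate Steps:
n = -11 (n = Add(-5, -6) = -11)
c = -11
Function('D')(s, x) = Mul(2, s, x) (Function('D')(s, x) = Mul(Mul(2, s), x) = Mul(2, s, x))
Function('u')(P, Q) = Mul(-22, Q) (Function('u')(P, Q) = Mul(2, -11, Q) = Mul(-22, Q))
Pow(Add(Function('k')(1), Function('u')(A, -14)), 2) = Pow(Add(-36, Mul(-22, -14)), 2) = Pow(Add(-36, 308), 2) = Pow(272, 2) = 73984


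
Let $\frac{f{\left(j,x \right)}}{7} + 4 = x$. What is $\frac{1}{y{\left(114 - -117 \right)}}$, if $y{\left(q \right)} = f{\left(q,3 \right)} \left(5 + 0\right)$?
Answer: $- \frac{1}{35} \approx -0.028571$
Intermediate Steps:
$f{\left(j,x \right)} = -28 + 7 x$
$y{\left(q \right)} = -35$ ($y{\left(q \right)} = \left(-28 + 7 \cdot 3\right) \left(5 + 0\right) = \left(-28 + 21\right) 5 = \left(-7\right) 5 = -35$)
$\frac{1}{y{\left(114 - -117 \right)}} = \frac{1}{-35} = - \frac{1}{35}$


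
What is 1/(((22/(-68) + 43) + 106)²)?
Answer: 1156/25553025 ≈ 4.5239e-5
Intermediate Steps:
1/(((22/(-68) + 43) + 106)²) = 1/(((22*(-1/68) + 43) + 106)²) = 1/(((-11/34 + 43) + 106)²) = 1/((1451/34 + 106)²) = 1/((5055/34)²) = 1/(25553025/1156) = 1156/25553025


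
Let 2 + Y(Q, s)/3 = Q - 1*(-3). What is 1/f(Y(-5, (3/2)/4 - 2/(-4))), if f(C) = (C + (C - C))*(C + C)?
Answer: 1/288 ≈ 0.0034722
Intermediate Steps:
Y(Q, s) = 3 + 3*Q (Y(Q, s) = -6 + 3*(Q - 1*(-3)) = -6 + 3*(Q + 3) = -6 + 3*(3 + Q) = -6 + (9 + 3*Q) = 3 + 3*Q)
f(C) = 2*C² (f(C) = (C + 0)*(2*C) = C*(2*C) = 2*C²)
1/f(Y(-5, (3/2)/4 - 2/(-4))) = 1/(2*(3 + 3*(-5))²) = 1/(2*(3 - 15)²) = 1/(2*(-12)²) = 1/(2*144) = 1/288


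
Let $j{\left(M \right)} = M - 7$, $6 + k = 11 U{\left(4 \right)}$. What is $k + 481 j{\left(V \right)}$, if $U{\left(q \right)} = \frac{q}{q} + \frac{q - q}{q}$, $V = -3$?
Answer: $-4805$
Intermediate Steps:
$U{\left(q \right)} = 1$ ($U{\left(q \right)} = 1 + \frac{0}{q} = 1 + 0 = 1$)
$k = 5$ ($k = -6 + 11 \cdot 1 = -6 + 11 = 5$)
$j{\left(M \right)} = -7 + M$
$k + 481 j{\left(V \right)} = 5 + 481 \left(-7 - 3\right) = 5 + 481 \left(-10\right) = 5 - 4810 = -4805$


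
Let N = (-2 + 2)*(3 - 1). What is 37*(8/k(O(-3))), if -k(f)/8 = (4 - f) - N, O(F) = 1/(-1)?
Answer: -37/5 ≈ -7.4000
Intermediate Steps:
N = 0 (N = 0*2 = 0)
O(F) = -1
k(f) = -32 + 8*f (k(f) = -8*((4 - f) - 1*0) = -8*((4 - f) + 0) = -8*(4 - f) = -32 + 8*f)
37*(8/k(O(-3))) = 37*(8/(-32 + 8*(-1))) = 37*(8/(-32 - 8)) = 37*(8/(-40)) = 37*(8*(-1/40)) = 37*(-⅕) = -37/5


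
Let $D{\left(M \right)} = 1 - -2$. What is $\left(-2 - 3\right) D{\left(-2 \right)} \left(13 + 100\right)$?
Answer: $-1695$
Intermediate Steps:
$D{\left(M \right)} = 3$ ($D{\left(M \right)} = 1 + 2 = 3$)
$\left(-2 - 3\right) D{\left(-2 \right)} \left(13 + 100\right) = \left(-2 - 3\right) 3 \left(13 + 100\right) = \left(-5\right) 3 \cdot 113 = \left(-15\right) 113 = -1695$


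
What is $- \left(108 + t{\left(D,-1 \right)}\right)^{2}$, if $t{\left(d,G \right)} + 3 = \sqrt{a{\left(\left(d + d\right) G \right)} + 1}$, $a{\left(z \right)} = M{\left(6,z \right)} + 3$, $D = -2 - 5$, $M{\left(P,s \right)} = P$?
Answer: $- \left(105 + \sqrt{10}\right)^{2} \approx -11699.0$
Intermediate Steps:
$D = -7$ ($D = -2 - 5 = -7$)
$a{\left(z \right)} = 9$ ($a{\left(z \right)} = 6 + 3 = 9$)
$t{\left(d,G \right)} = -3 + \sqrt{10}$ ($t{\left(d,G \right)} = -3 + \sqrt{9 + 1} = -3 + \sqrt{10}$)
$- \left(108 + t{\left(D,-1 \right)}\right)^{2} = - \left(108 - \left(3 - \sqrt{10}\right)\right)^{2} = - \left(105 + \sqrt{10}\right)^{2}$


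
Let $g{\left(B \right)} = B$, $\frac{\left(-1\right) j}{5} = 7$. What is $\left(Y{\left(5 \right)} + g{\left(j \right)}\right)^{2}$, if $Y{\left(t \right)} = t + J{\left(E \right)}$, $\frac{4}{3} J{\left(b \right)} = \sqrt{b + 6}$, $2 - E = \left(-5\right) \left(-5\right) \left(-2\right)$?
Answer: $\frac{7461}{8} - 45 \sqrt{58} \approx 589.92$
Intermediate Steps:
$j = -35$ ($j = \left(-5\right) 7 = -35$)
$E = 52$ ($E = 2 - \left(-5\right) \left(-5\right) \left(-2\right) = 2 - 25 \left(-2\right) = 2 - -50 = 2 + 50 = 52$)
$J{\left(b \right)} = \frac{3 \sqrt{6 + b}}{4}$ ($J{\left(b \right)} = \frac{3 \sqrt{b + 6}}{4} = \frac{3 \sqrt{6 + b}}{4}$)
$Y{\left(t \right)} = t + \frac{3 \sqrt{58}}{4}$ ($Y{\left(t \right)} = t + \frac{3 \sqrt{6 + 52}}{4} = t + \frac{3 \sqrt{58}}{4}$)
$\left(Y{\left(5 \right)} + g{\left(j \right)}\right)^{2} = \left(\left(5 + \frac{3 \sqrt{58}}{4}\right) - 35\right)^{2} = \left(-30 + \frac{3 \sqrt{58}}{4}\right)^{2}$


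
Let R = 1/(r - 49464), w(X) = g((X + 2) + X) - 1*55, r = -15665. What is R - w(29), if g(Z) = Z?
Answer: -325646/65129 ≈ -5.0000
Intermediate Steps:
w(X) = -53 + 2*X (w(X) = ((X + 2) + X) - 1*55 = ((2 + X) + X) - 55 = (2 + 2*X) - 55 = -53 + 2*X)
R = -1/65129 (R = 1/(-15665 - 49464) = 1/(-65129) = -1/65129 ≈ -1.5354e-5)
R - w(29) = -1/65129 - (-53 + 2*29) = -1/65129 - (-53 + 58) = -1/65129 - 1*5 = -1/65129 - 5 = -325646/65129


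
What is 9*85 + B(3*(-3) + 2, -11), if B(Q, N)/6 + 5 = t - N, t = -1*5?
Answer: 771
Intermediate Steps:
t = -5
B(Q, N) = -60 - 6*N (B(Q, N) = -30 + 6*(-5 - N) = -30 + (-30 - 6*N) = -60 - 6*N)
9*85 + B(3*(-3) + 2, -11) = 9*85 + (-60 - 6*(-11)) = 765 + (-60 + 66) = 765 + 6 = 771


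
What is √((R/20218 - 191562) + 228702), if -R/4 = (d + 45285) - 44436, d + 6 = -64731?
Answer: 2*√7844417661/919 ≈ 192.75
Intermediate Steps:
d = -64737 (d = -6 - 64731 = -64737)
R = 255552 (R = -4*((-64737 + 45285) - 44436) = -4*(-19452 - 44436) = -4*(-63888) = 255552)
√((R/20218 - 191562) + 228702) = √((255552/20218 - 191562) + 228702) = √((255552*(1/20218) - 191562) + 228702) = √((11616/919 - 191562) + 228702) = √(-176033862/919 + 228702) = √(34143276/919) = 2*√7844417661/919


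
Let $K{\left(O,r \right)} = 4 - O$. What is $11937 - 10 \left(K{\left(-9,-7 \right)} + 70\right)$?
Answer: $11107$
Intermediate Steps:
$11937 - 10 \left(K{\left(-9,-7 \right)} + 70\right) = 11937 - 10 \left(\left(4 - -9\right) + 70\right) = 11937 - 10 \left(\left(4 + 9\right) + 70\right) = 11937 - 10 \left(13 + 70\right) = 11937 - 830 = 11107$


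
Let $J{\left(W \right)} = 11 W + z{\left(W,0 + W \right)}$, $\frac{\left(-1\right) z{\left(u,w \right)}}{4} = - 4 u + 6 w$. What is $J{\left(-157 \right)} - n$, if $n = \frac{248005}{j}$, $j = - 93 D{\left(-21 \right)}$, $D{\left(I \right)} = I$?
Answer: $- \frac{1167868}{1953} \approx -597.99$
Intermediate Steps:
$j = 1953$ ($j = \left(-93\right) \left(-21\right) = 1953$)
$z{\left(u,w \right)} = - 24 w + 16 u$ ($z{\left(u,w \right)} = - 4 \left(- 4 u + 6 w\right) = - 24 w + 16 u$)
$J{\left(W \right)} = 3 W$ ($J{\left(W \right)} = 11 W + \left(- 24 \left(0 + W\right) + 16 W\right) = 11 W + \left(- 24 W + 16 W\right) = 11 W - 8 W = 3 W$)
$n = \frac{248005}{1953} \approx 126.99$
$J{\left(-157 \right)} - n = 3 \left(-157\right) - \frac{248005}{1953} = -471 - \frac{248005}{1953} = - \frac{1167868}{1953}$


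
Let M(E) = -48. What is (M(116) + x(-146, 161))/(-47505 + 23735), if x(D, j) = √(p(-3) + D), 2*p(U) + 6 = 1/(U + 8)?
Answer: 24/11885 - I*√14890/237700 ≈ 0.0020194 - 0.00051336*I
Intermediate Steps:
p(U) = -3 + 1/(2*(8 + U)) (p(U) = -3 + 1/(2*(U + 8)) = -3 + 1/(2*(8 + U)))
x(D, j) = √(-29/10 + D) (x(D, j) = √((-47 - 6*(-3))/(2*(8 - 3)) + D) = √((½)*(-47 + 18)/5 + D) = √((½)*(⅕)*(-29) + D) = √(-29/10 + D))
(M(116) + x(-146, 161))/(-47505 + 23735) = (-48 + √(-290 + 100*(-146))/10)/(-47505 + 23735) = (-48 + √(-290 - 14600)/10)/(-23770) = (-48 + √(-14890)/10)*(-1/23770) = (-48 + (I*√14890)/10)*(-1/23770) = (-48 + I*√14890/10)*(-1/23770) = 24/11885 - I*√14890/237700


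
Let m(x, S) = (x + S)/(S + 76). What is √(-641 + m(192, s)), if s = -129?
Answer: 2*I*√450977/53 ≈ 25.341*I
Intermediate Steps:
m(x, S) = (S + x)/(76 + S)
√(-641 + m(192, s)) = √(-641 + (-129 + 192)/(76 - 129)) = √(-641 + 63/(-53)) = √(-641 - 1/53*63) = √(-641 - 63/53) = √(-34036/53) = 2*I*√450977/53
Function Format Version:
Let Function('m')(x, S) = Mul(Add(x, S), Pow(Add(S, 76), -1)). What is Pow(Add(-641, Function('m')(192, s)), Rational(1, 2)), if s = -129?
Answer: Mul(Rational(2, 53), I, Pow(450977, Rational(1, 2))) ≈ Mul(25.341, I)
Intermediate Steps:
Function('m')(x, S) = Mul(Pow(Add(76, S), -1), Add(S, x)) (Function('m')(x, S) = Mul(Add(S, x), Pow(Add(76, S), -1)) = Mul(Pow(Add(76, S), -1), Add(S, x)))
Pow(Add(-641, Function('m')(192, s)), Rational(1, 2)) = Pow(Add(-641, Mul(Pow(Add(76, -129), -1), Add(-129, 192))), Rational(1, 2)) = Pow(Add(-641, Mul(Pow(-53, -1), 63)), Rational(1, 2)) = Pow(Add(-641, Mul(Rational(-1, 53), 63)), Rational(1, 2)) = Pow(Add(-641, Rational(-63, 53)), Rational(1, 2)) = Pow(Rational(-34036, 53), Rational(1, 2)) = Mul(Rational(2, 53), I, Pow(450977, Rational(1, 2)))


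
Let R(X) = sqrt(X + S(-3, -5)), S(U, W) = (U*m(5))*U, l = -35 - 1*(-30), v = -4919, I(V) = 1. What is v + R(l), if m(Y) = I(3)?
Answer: -4917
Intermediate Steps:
m(Y) = 1
l = -5 (l = -35 + 30 = -5)
S(U, W) = U**2 (S(U, W) = (U*1)*U = U*U = U**2)
R(X) = sqrt(9 + X) (R(X) = sqrt(X + (-3)**2) = sqrt(X + 9) = sqrt(9 + X))
v + R(l) = -4919 + sqrt(9 - 5) = -4919 + sqrt(4) = -4919 + 2 = -4917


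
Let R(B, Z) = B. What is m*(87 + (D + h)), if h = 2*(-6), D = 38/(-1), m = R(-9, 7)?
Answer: -333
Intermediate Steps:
m = -9
D = -38 (D = 38*(-1) = -38)
h = -12
m*(87 + (D + h)) = -9*(87 + (-38 - 12)) = -9*(87 - 50) = -9*37 = -333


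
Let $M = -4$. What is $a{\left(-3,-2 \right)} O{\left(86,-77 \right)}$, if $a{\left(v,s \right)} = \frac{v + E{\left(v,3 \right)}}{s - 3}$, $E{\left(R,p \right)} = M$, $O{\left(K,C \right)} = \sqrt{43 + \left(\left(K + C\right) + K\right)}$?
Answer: $\frac{7 \sqrt{138}}{5} \approx 16.446$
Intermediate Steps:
$O{\left(K,C \right)} = \sqrt{43 + C + 2 K}$ ($O{\left(K,C \right)} = \sqrt{43 + \left(\left(C + K\right) + K\right)} = \sqrt{43 + \left(C + 2 K\right)} = \sqrt{43 + C + 2 K}$)
$E{\left(R,p \right)} = -4$
$a{\left(v,s \right)} = \frac{-4 + v}{-3 + s}$ ($a{\left(v,s \right)} = \frac{v - 4}{s - 3} = \frac{-4 + v}{-3 + s}$)
$a{\left(-3,-2 \right)} O{\left(86,-77 \right)} = \frac{-4 - 3}{-3 - 2} \sqrt{43 - 77 + 2 \cdot 86} = \frac{1}{-5} \left(-7\right) \sqrt{43 - 77 + 172} = \left(- \frac{1}{5}\right) \left(-7\right) \sqrt{138} = \frac{7 \sqrt{138}}{5}$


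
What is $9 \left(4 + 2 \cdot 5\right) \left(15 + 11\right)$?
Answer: $3276$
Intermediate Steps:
$9 \left(4 + 2 \cdot 5\right) \left(15 + 11\right) = 9 \left(4 + 10\right) 26 = 9 \cdot 14 \cdot 26 = 126 \cdot 26 = 3276$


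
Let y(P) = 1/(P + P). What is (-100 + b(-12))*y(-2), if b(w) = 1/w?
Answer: 1201/48 ≈ 25.021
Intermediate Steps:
y(P) = 1/(2*P)
(-100 + b(-12))*y(-2) = (-100 + 1/(-12))*((1/2)/(-2)) = (-100 - 1/12)*((1/2)*(-1/2)) = -1201/12*(-1/4) = 1201/48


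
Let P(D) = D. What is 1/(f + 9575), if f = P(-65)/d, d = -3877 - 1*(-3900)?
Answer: 23/220160 ≈ 0.00010447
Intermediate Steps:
d = 23 (d = -3877 + 3900 = 23)
f = -65/23 ≈ -2.8261
1/(f + 9575) = 1/(-65/23 + 9575) = 1/(220160/23) = 23/220160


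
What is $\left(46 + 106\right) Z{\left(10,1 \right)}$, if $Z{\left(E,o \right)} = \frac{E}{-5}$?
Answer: $-304$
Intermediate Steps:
$Z{\left(E,o \right)} = - \frac{E}{5}$ ($Z{\left(E,o \right)} = E \left(- \frac{1}{5}\right) = - \frac{E}{5}$)
$\left(46 + 106\right) Z{\left(10,1 \right)} = \left(46 + 106\right) \left(\left(- \frac{1}{5}\right) 10\right) = 152 \left(-2\right) = -304$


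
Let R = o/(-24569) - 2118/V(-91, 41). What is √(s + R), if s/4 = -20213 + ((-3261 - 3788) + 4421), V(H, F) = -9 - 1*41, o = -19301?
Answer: 2*I*√344528334068119/122845 ≈ 302.19*I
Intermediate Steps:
V(H, F) = -50 (V(H, F) = -9 - 41 = -50)
R = 26501096/614225 (R = -19301/(-24569) - 2118/(-50) = -19301*(-1/24569) - 2118*(-1/50) = 19301/24569 + 1059/25 = 26501096/614225 ≈ 43.146)
s = -91364 (s = 4*(-20213 + ((-3261 - 3788) + 4421)) = 4*(-20213 + (-7049 + 4421)) = 4*(-20213 - 2628) = 4*(-22841) = -91364)
√(s + R) = √(-91364 + 26501096/614225) = √(-56091551804/614225) = 2*I*√344528334068119/122845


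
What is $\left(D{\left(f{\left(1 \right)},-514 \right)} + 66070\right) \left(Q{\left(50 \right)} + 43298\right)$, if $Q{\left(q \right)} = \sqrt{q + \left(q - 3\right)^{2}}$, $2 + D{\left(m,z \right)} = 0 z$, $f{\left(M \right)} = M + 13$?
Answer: $2860612264 + 198204 \sqrt{251} \approx 2.8638 \cdot 10^{9}$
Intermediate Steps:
$f{\left(M \right)} = 13 + M$
$D{\left(m,z \right)} = -2$ ($D{\left(m,z \right)} = -2 + 0 z = -2 + 0 = -2$)
$Q{\left(q \right)} = \sqrt{q + \left(-3 + q\right)^{2}}$
$\left(D{\left(f{\left(1 \right)},-514 \right)} + 66070\right) \left(Q{\left(50 \right)} + 43298\right) = \left(-2 + 66070\right) \left(\sqrt{50 + \left(-3 + 50\right)^{2}} + 43298\right) = 66068 \left(\sqrt{50 + 47^{2}} + 43298\right) = 66068 \left(\sqrt{50 + 2209} + 43298\right) = 66068 \left(\sqrt{2259} + 43298\right) = 66068 \left(3 \sqrt{251} + 43298\right) = 66068 \left(43298 + 3 \sqrt{251}\right) = 2860612264 + 198204 \sqrt{251}$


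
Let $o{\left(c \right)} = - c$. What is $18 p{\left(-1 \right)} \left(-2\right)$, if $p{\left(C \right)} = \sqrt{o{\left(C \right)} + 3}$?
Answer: $-72$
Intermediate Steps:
$p{\left(C \right)} = \sqrt{3 - C}$ ($p{\left(C \right)} = \sqrt{- C + 3} = \sqrt{3 - C}$)
$18 p{\left(-1 \right)} \left(-2\right) = 18 \sqrt{3 - -1} \left(-2\right) = 18 \sqrt{3 + 1} \left(-2\right) = 18 \sqrt{4} \left(-2\right) = 18 \cdot 2 \left(-2\right) = 36 \left(-2\right) = -72$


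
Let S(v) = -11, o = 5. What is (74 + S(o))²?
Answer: 3969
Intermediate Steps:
(74 + S(o))² = (74 - 11)² = 63² = 3969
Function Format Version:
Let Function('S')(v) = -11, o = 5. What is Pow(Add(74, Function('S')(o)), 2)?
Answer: 3969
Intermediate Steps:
Pow(Add(74, Function('S')(o)), 2) = Pow(Add(74, -11), 2) = Pow(63, 2) = 3969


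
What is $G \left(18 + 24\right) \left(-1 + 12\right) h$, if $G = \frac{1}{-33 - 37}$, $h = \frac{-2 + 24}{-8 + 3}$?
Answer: $\frac{726}{25} \approx 29.04$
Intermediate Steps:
$h = - \frac{22}{5}$ ($h = \frac{22}{-5} = 22 \left(- \frac{1}{5}\right) = - \frac{22}{5} \approx -4.4$)
$G = - \frac{1}{70}$ ($G = \frac{1}{-70} = - \frac{1}{70} \approx -0.014286$)
$G \left(18 + 24\right) \left(-1 + 12\right) h = - \frac{\left(18 + 24\right) \left(-1 + 12\right)}{70} \left(- \frac{22}{5}\right) = - \frac{42 \cdot 11}{70} \left(- \frac{22}{5}\right) = \left(- \frac{1}{70}\right) 462 \left(- \frac{22}{5}\right) = \left(- \frac{33}{5}\right) \left(- \frac{22}{5}\right) = \frac{726}{25}$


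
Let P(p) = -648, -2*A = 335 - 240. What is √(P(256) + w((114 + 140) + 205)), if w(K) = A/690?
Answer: I*√12341823/138 ≈ 25.457*I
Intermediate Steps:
A = -95/2 (A = -(335 - 240)/2 = -½*95 = -95/2 ≈ -47.500)
w(K) = -19/276 (w(K) = -95/2/690 = -95/2*1/690 = -19/276)
√(P(256) + w((114 + 140) + 205)) = √(-648 - 19/276) = √(-178867/276) = I*√12341823/138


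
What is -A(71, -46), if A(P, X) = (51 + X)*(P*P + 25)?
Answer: -25330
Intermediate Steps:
A(P, X) = (25 + P**2)*(51 + X) (A(P, X) = (51 + X)*(P**2 + 25) = (51 + X)*(25 + P**2) = (25 + P**2)*(51 + X))
-A(71, -46) = -(1275 + 25*(-46) + 51*71**2 - 46*71**2) = -(1275 - 1150 + 51*5041 - 46*5041) = -(1275 - 1150 + 257091 - 231886) = -1*25330 = -25330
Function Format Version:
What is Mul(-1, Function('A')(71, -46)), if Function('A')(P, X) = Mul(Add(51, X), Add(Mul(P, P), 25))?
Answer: -25330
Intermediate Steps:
Function('A')(P, X) = Mul(Add(25, Pow(P, 2)), Add(51, X)) (Function('A')(P, X) = Mul(Add(51, X), Add(Pow(P, 2), 25)) = Mul(Add(51, X), Add(25, Pow(P, 2))) = Mul(Add(25, Pow(P, 2)), Add(51, X)))
Mul(-1, Function('A')(71, -46)) = Mul(-1, Add(1275, Mul(25, -46), Mul(51, Pow(71, 2)), Mul(-46, Pow(71, 2)))) = Mul(-1, Add(1275, -1150, Mul(51, 5041), Mul(-46, 5041))) = Mul(-1, Add(1275, -1150, 257091, -231886)) = Mul(-1, 25330) = -25330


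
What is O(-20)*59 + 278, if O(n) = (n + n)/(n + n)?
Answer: 337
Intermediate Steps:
O(n) = 1 (O(n) = (2*n)/((2*n)) = (2*n)*(1/(2*n)) = 1)
O(-20)*59 + 278 = 1*59 + 278 = 59 + 278 = 337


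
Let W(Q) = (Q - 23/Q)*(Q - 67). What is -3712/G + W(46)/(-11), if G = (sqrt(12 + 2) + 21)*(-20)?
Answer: 644103/6710 - 928*sqrt(14)/2135 ≈ 94.365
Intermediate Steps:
G = -420 - 20*sqrt(14) (G = (sqrt(14) + 21)*(-20) = (21 + sqrt(14))*(-20) = -420 - 20*sqrt(14) ≈ -494.83)
W(Q) = (-67 + Q)*(Q - 23/Q) (W(Q) = (Q - 23/Q)*(-67 + Q) = (-67 + Q)*(Q - 23/Q))
-3712/G + W(46)/(-11) = -3712/(-420 - 20*sqrt(14)) + (-23 + 46**2 - 67*46 + 1541/46)/(-11) = -3712/(-420 - 20*sqrt(14)) + (-23 + 2116 - 3082 + 1541*(1/46))*(-1/11) = -3712/(-420 - 20*sqrt(14)) + (-23 + 2116 - 3082 + 67/2)*(-1/11) = -3712/(-420 - 20*sqrt(14)) - 1911/2*(-1/11) = -3712/(-420 - 20*sqrt(14)) + 1911/22 = 1911/22 - 3712/(-420 - 20*sqrt(14))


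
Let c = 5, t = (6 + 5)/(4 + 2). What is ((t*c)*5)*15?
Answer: 1375/2 ≈ 687.50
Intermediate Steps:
t = 11/6 ≈ 1.8333
((t*c)*5)*15 = (((11/6)*5)*5)*15 = ((55/6)*5)*15 = (275/6)*15 = 1375/2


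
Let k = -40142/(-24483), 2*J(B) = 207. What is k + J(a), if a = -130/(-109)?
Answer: 5148265/48966 ≈ 105.14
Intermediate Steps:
a = 130/109 (a = -130*(-1/109) = 130/109 ≈ 1.1927)
J(B) = 207/2 (J(B) = (½)*207 = 207/2)
k = 40142/24483 (k = -40142*(-1/24483) = 40142/24483 ≈ 1.6396)
k + J(a) = 40142/24483 + 207/2 = 5148265/48966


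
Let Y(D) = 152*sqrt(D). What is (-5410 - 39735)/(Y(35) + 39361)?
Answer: -253850335/221211383 + 6862040*sqrt(35)/1548479681 ≈ -1.1213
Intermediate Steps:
(-5410 - 39735)/(Y(35) + 39361) = (-5410 - 39735)/(152*sqrt(35) + 39361) = -45145/(39361 + 152*sqrt(35))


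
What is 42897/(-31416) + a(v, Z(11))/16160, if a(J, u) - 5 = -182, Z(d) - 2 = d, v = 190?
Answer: -29115673/21153440 ≈ -1.3764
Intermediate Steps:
Z(d) = 2 + d
a(J, u) = -177 (a(J, u) = 5 - 182 = -177)
42897/(-31416) + a(v, Z(11))/16160 = 42897/(-31416) - 177/16160 = 42897*(-1/31416) - 177*1/16160 = -14299/10472 - 177/16160 = -29115673/21153440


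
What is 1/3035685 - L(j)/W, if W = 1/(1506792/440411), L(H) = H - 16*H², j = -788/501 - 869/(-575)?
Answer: 343504110500034035677/821849385886606305625 ≈ 0.41796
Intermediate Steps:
j = -17731/288075 (j = -788*1/501 - 869*(-1/575) = -788/501 + 869/575 = -17731/288075 ≈ -0.061550)
W = 440411/1506792 (W = 1/(1506792*(1/440411)) = 1/(1506792/440411) = 440411/1506792 ≈ 0.29228)
1/3035685 - L(j)/W = 1/3035685 - (-17731*(1 - 16*(-17731/288075))/288075)/440411/1506792 = 1/3035685 - (-17731*(1 + 283696/288075)/288075)*1506792/440411 = 1/3035685 - (-17731/288075*571771/288075)*1506792/440411 = 1/3035685 - (-10138071601)*1506792/(82987205625*440411) = 1/3035685 - 1*(-5091988394604664/12182826072170625) = 1/3035685 + 5091988394604664/12182826072170625 = 343504110500034035677/821849385886606305625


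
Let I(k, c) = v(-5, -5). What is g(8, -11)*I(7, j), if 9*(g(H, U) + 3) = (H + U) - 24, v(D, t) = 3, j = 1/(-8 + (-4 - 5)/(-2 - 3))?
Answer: -18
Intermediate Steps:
j = -5/31 (j = 1/(-8 - 9/(-5)) = 1/(-8 - 9*(-1/5)) = 1/(-8 + 9/5) = 1/(-31/5) = -5/31 ≈ -0.16129)
g(H, U) = -17/3 + H/9 + U/9 (g(H, U) = -3 + ((H + U) - 24)/9 = -3 + (-24 + H + U)/9 = -3 + (-8/3 + H/9 + U/9) = -17/3 + H/9 + U/9)
I(k, c) = 3
g(8, -11)*I(7, j) = (-17/3 + (1/9)*8 + (1/9)*(-11))*3 = (-17/3 + 8/9 - 11/9)*3 = -6*3 = -18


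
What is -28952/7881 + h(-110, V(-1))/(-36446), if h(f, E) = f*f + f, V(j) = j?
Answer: -574838891/143615463 ≈ -4.0026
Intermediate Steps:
h(f, E) = f + f² (h(f, E) = f² + f = f + f²)
-28952/7881 + h(-110, V(-1))/(-36446) = -28952/7881 - 110*(1 - 110)/(-36446) = -28952*1/7881 - 110*(-109)*(-1/36446) = -28952/7881 + 11990*(-1/36446) = -28952/7881 - 5995/18223 = -574838891/143615463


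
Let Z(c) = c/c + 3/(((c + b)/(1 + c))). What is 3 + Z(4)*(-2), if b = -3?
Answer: -29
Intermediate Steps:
Z(c) = 1 + 3*(1 + c)/(-3 + c) (Z(c) = c/c + 3/(((c - 3)/(1 + c))) = 1 + 3/(((-3 + c)/(1 + c))) = 1 + 3*((1 + c)/(-3 + c)) = 1 + 3*(1 + c)/(-3 + c))
3 + Z(4)*(-2) = 3 + (4*4/(-3 + 4))*(-2) = 3 + (4*4/1)*(-2) = 3 + (4*4*1)*(-2) = 3 + 16*(-2) = 3 - 32 = -29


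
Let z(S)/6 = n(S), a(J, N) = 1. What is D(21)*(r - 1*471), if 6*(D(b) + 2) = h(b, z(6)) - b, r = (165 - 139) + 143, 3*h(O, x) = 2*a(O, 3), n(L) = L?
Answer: 14647/9 ≈ 1627.4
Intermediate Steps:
z(S) = 6*S
h(O, x) = ⅔ (h(O, x) = (2*1)/3 = (⅓)*2 = ⅔)
r = 169 (r = 26 + 143 = 169)
D(b) = -17/9 - b/6 (D(b) = -2 + (⅔ - b)/6 = -2 + (⅑ - b/6) = -17/9 - b/6)
D(21)*(r - 1*471) = (-17/9 - ⅙*21)*(169 - 1*471) = (-17/9 - 7/2)*(169 - 471) = -97/18*(-302) = 14647/9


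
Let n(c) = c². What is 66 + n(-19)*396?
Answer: 143022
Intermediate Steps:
66 + n(-19)*396 = 66 + (-19)²*396 = 66 + 361*396 = 66 + 142956 = 143022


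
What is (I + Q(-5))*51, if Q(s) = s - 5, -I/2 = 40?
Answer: -4590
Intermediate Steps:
I = -80 (I = -2*40 = -80)
Q(s) = -5 + s
(I + Q(-5))*51 = (-80 + (-5 - 5))*51 = (-80 - 10)*51 = -90*51 = -4590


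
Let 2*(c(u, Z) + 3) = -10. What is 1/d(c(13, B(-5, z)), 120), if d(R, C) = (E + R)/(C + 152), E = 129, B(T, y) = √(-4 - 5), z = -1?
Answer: 272/121 ≈ 2.2479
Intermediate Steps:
B(T, y) = 3*I (B(T, y) = √(-9) = 3*I)
c(u, Z) = -8 (c(u, Z) = -3 + (½)*(-10) = -3 - 5 = -8)
d(R, C) = (129 + R)/(152 + C) (d(R, C) = (129 + R)/(C + 152) = (129 + R)/(152 + C))
1/d(c(13, B(-5, z)), 120) = 1/((129 - 8)/(152 + 120)) = 1/(121/272) = 272/121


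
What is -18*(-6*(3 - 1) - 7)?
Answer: 342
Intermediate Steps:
-18*(-6*(3 - 1) - 7) = -18*(-6*2 - 7) = -18*(-12 - 7) = -18*(-19) = 342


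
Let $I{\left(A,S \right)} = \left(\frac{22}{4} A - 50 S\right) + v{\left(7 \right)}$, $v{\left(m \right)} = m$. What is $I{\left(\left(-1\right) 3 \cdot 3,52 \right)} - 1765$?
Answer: $- \frac{8815}{2} \approx -4407.5$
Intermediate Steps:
$I{\left(A,S \right)} = 7 - 50 S + \frac{11 A}{2}$ ($I{\left(A,S \right)} = \left(\frac{22}{4} A - 50 S\right) + 7 = \left(22 \cdot \frac{1}{4} A - 50 S\right) + 7 = \left(\frac{11 A}{2} - 50 S\right) + 7 = \left(- 50 S + \frac{11 A}{2}\right) + 7 = 7 - 50 S + \frac{11 A}{2}$)
$I{\left(\left(-1\right) 3 \cdot 3,52 \right)} - 1765 = \left(7 - 2600 + \frac{11 \left(-1\right) 3 \cdot 3}{2}\right) - 1765 = \left(7 - 2600 + \frac{11 \left(\left(-3\right) 3\right)}{2}\right) - 1765 = \left(7 - 2600 + \frac{11}{2} \left(-9\right)\right) - 1765 = \left(7 - 2600 - \frac{99}{2}\right) - 1765 = - \frac{5285}{2} - 1765 = - \frac{8815}{2}$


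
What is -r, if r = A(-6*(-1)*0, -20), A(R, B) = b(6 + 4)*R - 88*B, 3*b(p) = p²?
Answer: -1760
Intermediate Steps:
b(p) = p²/3
A(R, B) = -88*B + 100*R/3 (A(R, B) = ((6 + 4)²/3)*R - 88*B = ((⅓)*10²)*R - 88*B = ((⅓)*100)*R - 88*B = 100*R/3 - 88*B = -88*B + 100*R/3)
r = 1760 (r = -88*(-20) + 100*(-6*(-1)*0)/3 = 1760 + 100*(6*0)/3 = 1760 + (100/3)*0 = 1760 + 0 = 1760)
-r = -1*1760 = -1760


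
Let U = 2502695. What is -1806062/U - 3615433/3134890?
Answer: -2942026359023/1569134705710 ≈ -1.8749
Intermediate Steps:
-1806062/U - 3615433/3134890 = -1806062/2502695 - 3615433/3134890 = -2942026359023/1569134705710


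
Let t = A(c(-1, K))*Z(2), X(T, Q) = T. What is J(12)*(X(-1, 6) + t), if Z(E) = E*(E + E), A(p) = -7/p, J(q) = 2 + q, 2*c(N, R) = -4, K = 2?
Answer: 378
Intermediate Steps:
c(N, R) = -2 (c(N, R) = (1/2)*(-4) = -2)
Z(E) = 2*E**2 (Z(E) = E*(2*E) = 2*E**2)
t = 28 (t = (-7/(-2))*(2*2**2) = (-7*(-1/2))*(2*4) = (7/2)*8 = 28)
J(12)*(X(-1, 6) + t) = (2 + 12)*(-1 + 28) = 14*27 = 378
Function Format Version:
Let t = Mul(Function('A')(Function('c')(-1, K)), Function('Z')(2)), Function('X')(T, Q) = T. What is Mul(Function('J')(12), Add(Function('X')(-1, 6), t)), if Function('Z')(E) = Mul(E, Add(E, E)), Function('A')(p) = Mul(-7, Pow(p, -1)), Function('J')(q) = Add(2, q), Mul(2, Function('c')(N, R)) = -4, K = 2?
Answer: 378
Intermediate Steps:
Function('c')(N, R) = -2 (Function('c')(N, R) = Mul(Rational(1, 2), -4) = -2)
Function('Z')(E) = Mul(2, Pow(E, 2)) (Function('Z')(E) = Mul(E, Mul(2, E)) = Mul(2, Pow(E, 2)))
t = 28 (t = Mul(Mul(-7, Pow(-2, -1)), Mul(2, Pow(2, 2))) = Mul(Mul(-7, Rational(-1, 2)), Mul(2, 4)) = Mul(Rational(7, 2), 8) = 28)
Mul(Function('J')(12), Add(Function('X')(-1, 6), t)) = Mul(Add(2, 12), Add(-1, 28)) = Mul(14, 27) = 378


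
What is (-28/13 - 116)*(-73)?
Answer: 112128/13 ≈ 8625.2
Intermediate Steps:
(-28/13 - 116)*(-73) = -1536/13*(-73) = 112128/13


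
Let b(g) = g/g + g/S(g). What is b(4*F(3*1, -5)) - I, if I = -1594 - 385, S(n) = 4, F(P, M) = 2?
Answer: 1982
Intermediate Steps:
I = -1979
b(g) = 1 + g/4 (b(g) = g/g + g/4 = 1 + g*(¼) = 1 + g/4)
b(4*F(3*1, -5)) - I = (1 + (4*2)/4) - 1*(-1979) = (1 + (¼)*8) + 1979 = (1 + 2) + 1979 = 3 + 1979 = 1982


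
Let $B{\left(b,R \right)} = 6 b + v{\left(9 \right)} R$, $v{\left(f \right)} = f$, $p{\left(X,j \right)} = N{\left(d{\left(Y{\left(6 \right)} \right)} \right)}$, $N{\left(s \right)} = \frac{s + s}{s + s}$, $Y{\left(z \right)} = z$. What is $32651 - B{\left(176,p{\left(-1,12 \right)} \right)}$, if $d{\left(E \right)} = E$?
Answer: $31586$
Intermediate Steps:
$N{\left(s \right)} = 1$ ($N{\left(s \right)} = \frac{2 s}{2 s} = 2 s \frac{1}{2 s} = 1$)
$p{\left(X,j \right)} = 1$
$B{\left(b,R \right)} = 6 b + 9 R$
$32651 - B{\left(176,p{\left(-1,12 \right)} \right)} = 32651 - \left(6 \cdot 176 + 9 \cdot 1\right) = 32651 - \left(1056 + 9\right) = 32651 - 1065 = 31586$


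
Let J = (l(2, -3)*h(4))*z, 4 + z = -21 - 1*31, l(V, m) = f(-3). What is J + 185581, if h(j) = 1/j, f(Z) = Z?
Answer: 185623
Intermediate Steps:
l(V, m) = -3
z = -56 (z = -4 + (-21 - 1*31) = -4 + (-21 - 31) = -4 - 52 = -56)
J = 42 (J = -3/4*(-56) = 42)
J + 185581 = 42 + 185581 = 185623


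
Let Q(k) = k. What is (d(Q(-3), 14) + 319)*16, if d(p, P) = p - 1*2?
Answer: 5024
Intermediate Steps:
d(p, P) = -2 + p (d(p, P) = p - 2 = -2 + p)
(d(Q(-3), 14) + 319)*16 = ((-2 - 3) + 319)*16 = (-5 + 319)*16 = 314*16 = 5024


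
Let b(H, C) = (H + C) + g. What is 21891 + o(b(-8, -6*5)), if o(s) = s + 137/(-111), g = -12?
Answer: 2424214/111 ≈ 21840.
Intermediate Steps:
b(H, C) = -12 + C + H (b(H, C) = (H + C) - 12 = (C + H) - 12 = -12 + C + H)
o(s) = -137/111 + s (o(s) = s + 137*(-1/111) = s - 137/111 = -137/111 + s)
21891 + o(b(-8, -6*5)) = 21891 + (-137/111 + (-12 - 6*5 - 8)) = 21891 + (-137/111 + (-12 - 30 - 8)) = 21891 + (-137/111 - 50) = 21891 - 5687/111 = 2424214/111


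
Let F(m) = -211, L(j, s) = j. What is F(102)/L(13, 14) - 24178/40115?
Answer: -8778579/521495 ≈ -16.833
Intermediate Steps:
F(102)/L(13, 14) - 24178/40115 = -211/13 - 24178/40115 = -8778579/521495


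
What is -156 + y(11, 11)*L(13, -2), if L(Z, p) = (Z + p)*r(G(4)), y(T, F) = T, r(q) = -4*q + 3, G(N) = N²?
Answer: -7537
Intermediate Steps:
r(q) = 3 - 4*q
L(Z, p) = -61*Z - 61*p (L(Z, p) = (Z + p)*(3 - 4*4²) = (Z + p)*(3 - 4*16) = (Z + p)*(3 - 64) = (Z + p)*(-61) = -61*Z - 61*p)
-156 + y(11, 11)*L(13, -2) = -156 + 11*(-61*13 - 61*(-2)) = -156 + 11*(-793 + 122) = -156 + 11*(-671) = -156 - 7381 = -7537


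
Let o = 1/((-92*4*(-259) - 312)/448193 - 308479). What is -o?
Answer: 448193/138258033447 ≈ 3.2417e-6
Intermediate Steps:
o = -448193/138258033447 (o = 1/((-368*(-259) - 312)*(1/448193) - 308479) = 1/((95312 - 312)*(1/448193) - 308479) = 1/(95000*(1/448193) - 308479) = 1/(95000/448193 - 308479) = 1/(-138258033447/448193) = -448193/138258033447 ≈ -3.2417e-6)
-o = -1*(-448193/138258033447) = 448193/138258033447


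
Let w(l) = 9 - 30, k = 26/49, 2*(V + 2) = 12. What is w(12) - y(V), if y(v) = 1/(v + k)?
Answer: -4711/222 ≈ -21.221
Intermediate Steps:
V = 4 (V = -2 + (½)*12 = -2 + 6 = 4)
k = 26/49 (k = 26*(1/49) = 26/49 ≈ 0.53061)
w(l) = -21
y(v) = 1/(26/49 + v) (y(v) = 1/(v + 26/49) = 1/(26/49 + v))
w(12) - y(V) = -21 - 49/(26 + 49*4) = -21 - 49/(26 + 196) = -21 - 49/222 = -4711/222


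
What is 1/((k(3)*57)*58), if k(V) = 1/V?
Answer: 1/1102 ≈ 0.00090744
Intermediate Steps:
1/((k(3)*57)*58) = 1/((57/3)*58) = 1/(((⅓)*57)*58) = 1/(19*58) = 1/1102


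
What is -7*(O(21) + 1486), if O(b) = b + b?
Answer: -10696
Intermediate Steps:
O(b) = 2*b
-7*(O(21) + 1486) = -7*(2*21 + 1486) = -7*(42 + 1486) = -7*1528 = -10696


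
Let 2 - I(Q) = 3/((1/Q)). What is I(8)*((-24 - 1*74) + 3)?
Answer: 2090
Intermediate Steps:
I(Q) = 2 - 3*Q (I(Q) = 2 - 3/(1/Q) = 2 - 3*Q)
I(8)*((-24 - 1*74) + 3) = (2 - 3*8)*((-24 - 1*74) + 3) = (2 - 24)*((-24 - 74) + 3) = -22*(-98 + 3) = -22*(-95) = 2090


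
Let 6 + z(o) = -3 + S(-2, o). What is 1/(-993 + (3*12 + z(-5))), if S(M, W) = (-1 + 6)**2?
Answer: -1/941 ≈ -0.0010627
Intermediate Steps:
S(M, W) = 25 (S(M, W) = 5**2 = 25)
z(o) = 16 (z(o) = -6 + (-3 + 25) = -6 + 22 = 16)
1/(-993 + (3*12 + z(-5))) = 1/(-993 + (3*12 + 16)) = 1/(-993 + (36 + 16)) = 1/(-993 + 52) = 1/(-941) = -1/941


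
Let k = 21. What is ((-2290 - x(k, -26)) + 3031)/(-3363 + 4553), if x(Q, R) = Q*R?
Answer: 1287/1190 ≈ 1.0815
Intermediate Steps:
((-2290 - x(k, -26)) + 3031)/(-3363 + 4553) = ((-2290 - 21*(-26)) + 3031)/(-3363 + 4553) = ((-2290 - 1*(-546)) + 3031)/1190 = ((-2290 + 546) + 3031)*(1/1190) = (-1744 + 3031)*(1/1190) = 1287*(1/1190) = 1287/1190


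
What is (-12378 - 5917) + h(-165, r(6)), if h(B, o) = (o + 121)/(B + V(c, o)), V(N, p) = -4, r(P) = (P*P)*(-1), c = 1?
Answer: -3091940/169 ≈ -18296.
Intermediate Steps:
r(P) = -P² (r(P) = P²*(-1) = -P²)
h(B, o) = (121 + o)/(-4 + B) (h(B, o) = (o + 121)/(B - 4) = (121 + o)/(-4 + B))
(-12378 - 5917) + h(-165, r(6)) = (-12378 - 5917) + (121 - 1*6²)/(-4 - 165) = -18295 + (121 - 1*36)/(-169) = -18295 - (121 - 36)/169 = -18295 - 1/169*85 = -18295 - 85/169 = -3091940/169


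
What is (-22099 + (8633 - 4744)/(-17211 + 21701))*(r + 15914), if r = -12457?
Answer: -343005686797/4490 ≈ -7.6393e+7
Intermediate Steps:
(-22099 + (8633 - 4744)/(-17211 + 21701))*(r + 15914) = (-22099 + (8633 - 4744)/(-17211 + 21701))*(-12457 + 15914) = (-22099 + 3889/4490)*3457 = -99220621/4490*3457 = -343005686797/4490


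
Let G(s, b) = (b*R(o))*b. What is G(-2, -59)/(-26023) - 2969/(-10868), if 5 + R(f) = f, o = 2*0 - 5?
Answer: 455577367/282817964 ≈ 1.6108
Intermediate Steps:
o = -5 (o = 0 - 5 = -5)
R(f) = -5 + f
G(s, b) = -10*b² (G(s, b) = (b*(-5 - 5))*b = (b*(-10))*b = (-10*b)*b = -10*b²)
G(-2, -59)/(-26023) - 2969/(-10868) = -10*(-59)²/(-26023) - 2969/(-10868) = -10*3481*(-1/26023) - 2969*(-1/10868) = -34810*(-1/26023) + 2969/10868 = 34810/26023 + 2969/10868 = 455577367/282817964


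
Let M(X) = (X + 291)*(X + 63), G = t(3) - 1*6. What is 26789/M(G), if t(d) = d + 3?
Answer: 3827/2619 ≈ 1.4612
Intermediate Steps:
t(d) = 3 + d
G = 0 (G = (3 + 3) - 1*6 = 6 - 6 = 0)
M(X) = (63 + X)*(291 + X) (M(X) = (291 + X)*(63 + X) = (63 + X)*(291 + X))
26789/M(G) = 26789/(18333 + 0**2 + 354*0) = 26789/(18333 + 0 + 0) = 26789/18333 = 26789*(1/18333) = 3827/2619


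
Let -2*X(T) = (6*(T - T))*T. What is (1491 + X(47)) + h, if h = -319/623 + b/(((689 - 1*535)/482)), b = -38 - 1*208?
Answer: 4937860/6853 ≈ 720.54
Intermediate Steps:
X(T) = 0 (X(T) = -6*(T - T)*T/2 = -6*0*T/2 = -0*T = -½*0 = 0)
b = -246 (b = -38 - 208 = -246)
h = -5279963/6853 (h = -319/623 - 246*482/(689 - 1*535) = -319*1/623 - 246*482/(689 - 535) = -319/623 - 246/(154*(1/482)) = -319/623 - 246/77/241 = -319/623 - 246*241/77 = -319/623 - 59286/77 = -5279963/6853 ≈ -770.46)
(1491 + X(47)) + h = (1491 + 0) - 5279963/6853 = 1491 - 5279963/6853 = 4937860/6853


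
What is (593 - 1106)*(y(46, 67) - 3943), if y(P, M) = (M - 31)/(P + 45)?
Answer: 184052601/91 ≈ 2.0226e+6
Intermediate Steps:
y(P, M) = (-31 + M)/(45 + P)
(593 - 1106)*(y(46, 67) - 3943) = (593 - 1106)*((-31 + 67)/(45 + 46) - 3943) = -513*(36/91 - 3943) = -513*(-358777/91) = 184052601/91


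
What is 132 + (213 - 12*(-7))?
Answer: 429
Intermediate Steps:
132 + (213 - 12*(-7)) = 132 + (213 - 1*(-84)) = 132 + (213 + 84) = 132 + 297 = 429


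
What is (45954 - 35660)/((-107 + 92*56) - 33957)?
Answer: -5147/14456 ≈ -0.35605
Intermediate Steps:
(45954 - 35660)/((-107 + 92*56) - 33957) = 10294/((-107 + 5152) - 33957) = 10294/(5045 - 33957) = 10294/(-28912) = 10294*(-1/28912) = -5147/14456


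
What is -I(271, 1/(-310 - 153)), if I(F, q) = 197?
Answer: -197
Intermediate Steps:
-I(271, 1/(-310 - 153)) = -1*197 = -197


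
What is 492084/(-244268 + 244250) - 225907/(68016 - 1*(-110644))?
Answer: -4884432987/178660 ≈ -27339.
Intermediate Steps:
492084/(-244268 + 244250) - 225907/(68016 - 1*(-110644)) = 492084/(-18) - 225907/(68016 + 110644) = 492084*(-1/18) - 225907/178660 = -27338 - 225907*1/178660 = -27338 - 225907/178660 = -4884432987/178660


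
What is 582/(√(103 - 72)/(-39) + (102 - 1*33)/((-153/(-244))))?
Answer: 3127915544/591396553 + 728858*√31/591396553 ≈ 5.2959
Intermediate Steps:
582/(√(103 - 72)/(-39) + (102 - 1*33)/((-153/(-244)))) = 582/(√31*(-1/39) + (102 - 33)/((-153*(-1/244)))) = 582/(-√31/39 + 69/(153/244)) = 582/(-√31/39 + 69*(244/153)) = 582/(-√31/39 + 5612/51) = 582/(5612/51 - √31/39)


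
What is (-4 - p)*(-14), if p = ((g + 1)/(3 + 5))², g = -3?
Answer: 455/8 ≈ 56.875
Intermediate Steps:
p = 1/16 (p = ((-3 + 1)/(3 + 5))² = (-2/8)² = (-2*⅛)² = (-¼)² = 1/16 ≈ 0.062500)
(-4 - p)*(-14) = (-4 - 1*1/16)*(-14) = (-4 - 1/16)*(-14) = -65/16*(-14) = 455/8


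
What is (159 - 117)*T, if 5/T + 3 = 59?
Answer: 15/4 ≈ 3.7500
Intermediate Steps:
T = 5/56 (T = 5/(-3 + 59) = 5/56 ≈ 0.089286)
(159 - 117)*T = (159 - 117)*(5/56) = 42*(5/56) = 15/4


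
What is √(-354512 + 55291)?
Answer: I*√299221 ≈ 547.01*I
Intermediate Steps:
√(-354512 + 55291) = √(-299221) = I*√299221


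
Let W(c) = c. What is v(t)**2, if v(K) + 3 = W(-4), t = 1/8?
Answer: 49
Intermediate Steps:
t = 1/8 ≈ 0.12500
v(K) = -7 (v(K) = -3 - 4 = -7)
v(t)**2 = (-7)**2 = 49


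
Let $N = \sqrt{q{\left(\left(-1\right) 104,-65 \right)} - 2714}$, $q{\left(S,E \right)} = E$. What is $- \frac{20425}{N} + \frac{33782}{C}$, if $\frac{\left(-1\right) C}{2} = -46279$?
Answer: $\frac{16891}{46279} + \frac{20425 i \sqrt{2779}}{2779} \approx 0.36498 + 387.45 i$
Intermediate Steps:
$N = i \sqrt{2779}$ ($N = \sqrt{-65 - 2714} = \sqrt{-2779} = i \sqrt{2779} \approx 52.716 i$)
$C = 92558$ ($C = \left(-2\right) \left(-46279\right) = 92558$)
$- \frac{20425}{N} + \frac{33782}{C} = - \frac{20425}{i \sqrt{2779}} + \frac{33782}{92558} = - 20425 \left(- \frac{i \sqrt{2779}}{2779}\right) + 33782 \cdot \frac{1}{92558} = \frac{20425 i \sqrt{2779}}{2779} + \frac{16891}{46279} = \frac{16891}{46279} + \frac{20425 i \sqrt{2779}}{2779}$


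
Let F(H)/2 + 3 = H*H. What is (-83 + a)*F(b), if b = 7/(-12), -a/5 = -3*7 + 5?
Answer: 383/24 ≈ 15.958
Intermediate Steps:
a = 80 (a = -5*(-3*7 + 5) = -5*(-21 + 5) = -5*(-16) = 80)
b = -7/12 (b = 7*(-1/12) = -7/12 ≈ -0.58333)
F(H) = -6 + 2*H**2 (F(H) = -6 + 2*(H*H) = -6 + 2*H**2)
(-83 + a)*F(b) = (-83 + 80)*(-6 + 2*(-7/12)**2) = -3*(-6 + 2*(49/144)) = -3*(-6 + 49/72) = -3*(-383/72) = 383/24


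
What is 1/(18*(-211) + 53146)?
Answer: 1/49348 ≈ 2.0264e-5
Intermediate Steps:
1/(18*(-211) + 53146) = 1/(-3798 + 53146) = 1/49348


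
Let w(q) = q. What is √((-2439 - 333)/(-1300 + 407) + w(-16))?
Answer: 2*I*√2570947/893 ≈ 3.5911*I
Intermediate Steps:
√((-2439 - 333)/(-1300 + 407) + w(-16)) = √((-2439 - 333)/(-1300 + 407) - 16) = √(-2772/(-893) - 16) = √(-2772*(-1/893) - 16) = √(2772/893 - 16) = √(-11516/893) = 2*I*√2570947/893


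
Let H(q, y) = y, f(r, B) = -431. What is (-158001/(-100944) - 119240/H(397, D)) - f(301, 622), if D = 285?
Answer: 3021659/213104 ≈ 14.179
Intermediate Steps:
(-158001/(-100944) - 119240/H(397, D)) - f(301, 622) = (-158001/(-100944) - 119240/285) - 1*(-431) = (-158001*(-1/100944) - 119240*1/285) + 431 = (52667/33648 - 23848/57) + 431 = -88826165/213104 + 431 = 3021659/213104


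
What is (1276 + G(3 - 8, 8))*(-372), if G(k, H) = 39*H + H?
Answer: -593712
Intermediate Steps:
G(k, H) = 40*H
(1276 + G(3 - 8, 8))*(-372) = (1276 + 40*8)*(-372) = (1276 + 320)*(-372) = 1596*(-372) = -593712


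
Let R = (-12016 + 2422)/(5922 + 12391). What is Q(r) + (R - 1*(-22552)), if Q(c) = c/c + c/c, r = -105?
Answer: 413021808/18313 ≈ 22553.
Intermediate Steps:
Q(c) = 2 (Q(c) = 1 + 1 = 2)
R = -9594/18313 ≈ -0.52389
Q(r) + (R - 1*(-22552)) = 2 + (-9594/18313 - 1*(-22552)) = 2 + (-9594/18313 + 22552) = 2 + 412985182/18313 = 413021808/18313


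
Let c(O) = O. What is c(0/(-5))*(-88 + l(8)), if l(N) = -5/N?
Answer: 0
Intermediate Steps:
c(0/(-5))*(-88 + l(8)) = (0/(-5))*(-88 - 5/8) = (0*(-1/5))*(-88 - 5*1/8) = 0*(-88 - 5/8) = 0*(-709/8) = 0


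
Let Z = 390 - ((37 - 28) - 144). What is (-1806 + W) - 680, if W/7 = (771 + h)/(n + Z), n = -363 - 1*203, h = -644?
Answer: -102815/41 ≈ -2507.7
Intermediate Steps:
n = -566 (n = -363 - 203 = -566)
Z = 525 (Z = 390 - (9 - 144) = 390 - 1*(-135) = 390 + 135 = 525)
W = -889/41 (W = 7*((771 - 644)/(-566 + 525)) = 7*(127/(-41)) = 7*(127*(-1/41)) = 7*(-127/41) = -889/41 ≈ -21.683)
(-1806 + W) - 680 = (-1806 - 889/41) - 680 = -74935/41 - 680 = -102815/41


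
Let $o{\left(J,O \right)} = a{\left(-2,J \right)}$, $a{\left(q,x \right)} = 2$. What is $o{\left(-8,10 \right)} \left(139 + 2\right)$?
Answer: $282$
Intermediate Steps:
$o{\left(J,O \right)} = 2$
$o{\left(-8,10 \right)} \left(139 + 2\right) = 2 \left(139 + 2\right) = 2 \cdot 141 = 282$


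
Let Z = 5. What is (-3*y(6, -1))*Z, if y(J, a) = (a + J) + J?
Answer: -165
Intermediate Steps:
y(J, a) = a + 2*J (y(J, a) = (J + a) + J = a + 2*J)
(-3*y(6, -1))*Z = -3*(-1 + 2*6)*5 = -3*(-1 + 12)*5 = -3*11*5 = -33*5 = -165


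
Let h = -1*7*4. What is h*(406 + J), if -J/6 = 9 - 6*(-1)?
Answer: -8848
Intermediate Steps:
h = -28 (h = -7*4 = -28)
J = -90 (J = -6*(9 - 6*(-1)) = -6*(9 + 6) = -6*15 = -90)
h*(406 + J) = -28*(406 - 90) = -28*316 = -8848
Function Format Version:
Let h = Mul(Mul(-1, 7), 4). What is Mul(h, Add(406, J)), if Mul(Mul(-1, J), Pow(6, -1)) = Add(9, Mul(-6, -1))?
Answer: -8848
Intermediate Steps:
h = -28 (h = Mul(-7, 4) = -28)
J = -90 (J = Mul(-6, Add(9, Mul(-6, -1))) = Mul(-6, Add(9, 6)) = Mul(-6, 15) = -90)
Mul(h, Add(406, J)) = Mul(-28, Add(406, -90)) = Mul(-28, 316) = -8848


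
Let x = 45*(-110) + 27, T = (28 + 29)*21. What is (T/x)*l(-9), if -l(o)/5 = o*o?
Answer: 53865/547 ≈ 98.474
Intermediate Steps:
l(o) = -5*o**2 (l(o) = -5*o*o = -5*o**2)
T = 1197 (T = 57*21 = 1197)
x = -4923 (x = -4950 + 27 = -4923)
(T/x)*l(-9) = (1197/(-4923))*(-5*(-9)**2) = (1197*(-1/4923))*(-5*81) = -133/547*(-405) = 53865/547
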